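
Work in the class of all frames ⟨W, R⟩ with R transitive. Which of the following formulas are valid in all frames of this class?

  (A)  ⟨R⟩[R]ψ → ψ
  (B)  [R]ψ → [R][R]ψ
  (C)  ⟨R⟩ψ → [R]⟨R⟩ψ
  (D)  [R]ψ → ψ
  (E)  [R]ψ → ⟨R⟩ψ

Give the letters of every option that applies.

(A) the dual of axiom B: valid iff R is symmetric. Such an R need not be symmetric — not valid.
(B) [R]ψ → [R][R]ψ is axiom 4, which corresponds to transitivity. Every such R is transitive — valid.
(C) ⟨R⟩ψ → [R]⟨R⟩ψ is axiom 5, which corresponds to the euclidean property. Such an R need not be euclidean — not valid.
(D) [R]ψ → ψ (axiom T) characterises the reflexive frames. Such an R need not be reflexive — not valid.
(E) [R]ψ → ⟨R⟩ψ (axiom D) characterises the serial frames. Such an R need not be serial — not valid.

B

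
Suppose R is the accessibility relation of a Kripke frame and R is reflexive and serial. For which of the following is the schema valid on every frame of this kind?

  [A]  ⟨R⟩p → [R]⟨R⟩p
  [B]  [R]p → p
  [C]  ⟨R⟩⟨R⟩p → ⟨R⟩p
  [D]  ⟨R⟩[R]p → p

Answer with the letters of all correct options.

(A) ⟨R⟩p → [R]⟨R⟩p is axiom 5, which corresponds to the euclidean property. Such an R need not be euclidean — not valid.
(B) [R]p → p is axiom T; it is valid on a frame exactly when R is reflexive. Every such R is reflexive, so valid.
(C) the dual of axiom 4: valid iff R is transitive. Such an R need not be transitive — not valid.
(D) ⟨R⟩[R]p → p is the dual of axiom B; it is valid on a frame exactly when R is symmetric. Such an R need not be symmetric, so not valid.

B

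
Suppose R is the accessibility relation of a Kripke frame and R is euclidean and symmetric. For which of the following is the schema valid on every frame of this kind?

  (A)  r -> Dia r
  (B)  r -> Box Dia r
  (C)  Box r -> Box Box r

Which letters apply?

A symmetric euclidean relation is transitive (uRv and vRw give vRu by symmetry, then uRw by the euclidean condition, applied at v).
(A) r -> Dia r (the dual of axiom T) characterises the reflexive frames. Such an R need not be reflexive — not valid.
(B) r -> Box Dia r is axiom B; it is valid on a frame exactly when R is symmetric. Every such R is symmetric, so valid.
(C) Box r -> Box Box r is axiom 4, which corresponds to transitivity. Every such R is transitive — valid.

B, C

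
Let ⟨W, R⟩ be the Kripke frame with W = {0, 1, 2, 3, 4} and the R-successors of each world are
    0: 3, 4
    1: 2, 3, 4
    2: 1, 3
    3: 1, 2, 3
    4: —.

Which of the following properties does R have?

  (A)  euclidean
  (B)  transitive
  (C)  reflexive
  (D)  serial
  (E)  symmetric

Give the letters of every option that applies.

none

(A) not euclidean: 0 R 3 and 0 R 4 but not 3 R 4.
(B) not transitive: 0 R 3 and 3 R 1 but not 0 R 1.
(C) not reflexive: not 0 R 0.
(D) not serial: 4 has no R-successor.
(E) not symmetric: 0 R 3 but not 3 R 0.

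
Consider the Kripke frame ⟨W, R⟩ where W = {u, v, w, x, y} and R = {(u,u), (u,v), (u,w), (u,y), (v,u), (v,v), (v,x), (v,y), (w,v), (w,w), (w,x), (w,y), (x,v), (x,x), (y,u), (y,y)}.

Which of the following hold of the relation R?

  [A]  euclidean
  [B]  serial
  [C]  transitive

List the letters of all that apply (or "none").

(A) not euclidean: u R v and u R w but not v R w.
(B) serial: every world has an R-successor.
(C) not transitive: u R v and v R x but not u R x.

B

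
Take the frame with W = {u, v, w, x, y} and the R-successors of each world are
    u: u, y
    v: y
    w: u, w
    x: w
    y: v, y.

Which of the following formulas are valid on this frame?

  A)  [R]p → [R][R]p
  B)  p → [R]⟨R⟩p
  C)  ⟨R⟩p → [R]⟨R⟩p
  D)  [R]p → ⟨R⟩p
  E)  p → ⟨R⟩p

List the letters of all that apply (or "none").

R is not reflexive: not v R v.
R is not symmetric: u R y but not y R u.
R is not transitive: u R y and y R v but not u R v.
R is not euclidean: u R y and u R u but not y R u.
R is serial: every world has an R-successor.
(A) axiom 4: valid iff R is transitive. R is not transitive — not valid.
(B) p → [R]⟨R⟩p (axiom B) characterises the symmetric frames. R is not symmetric — not valid.
(C) ⟨R⟩p → [R]⟨R⟩p is axiom 5; it is valid on a frame exactly when R is euclidean. R is not euclidean, so not valid.
(D) [R]p → ⟨R⟩p (axiom D) characterises the serial frames. R is serial — valid.
(E) p → ⟨R⟩p is the dual of axiom T; it is valid on a frame exactly when R is reflexive. R is not reflexive, so not valid.

D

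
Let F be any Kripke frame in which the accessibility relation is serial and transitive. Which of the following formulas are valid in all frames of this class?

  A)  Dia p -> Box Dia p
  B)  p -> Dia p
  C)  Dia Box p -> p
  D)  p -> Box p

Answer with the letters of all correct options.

(A) Dia p -> Box Dia p is axiom 5, which corresponds to the euclidean property. Such an R need not be euclidean — not valid.
(B) p -> Dia p is the dual of axiom T, which corresponds to reflexivity. Such an R need not be reflexive — not valid.
(C) Dia Box p -> p is the dual of axiom B, which corresponds to symmetry. Such an R need not be symmetric — not valid.
(D) p -> Box p is valid only on frames where every R-edge is a self-loop. Such an R need not be a subset of the identity — not valid.

none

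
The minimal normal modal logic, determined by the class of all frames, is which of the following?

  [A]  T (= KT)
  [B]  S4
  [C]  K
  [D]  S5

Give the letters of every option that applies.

C

(A) T (= KT) is determined by the class of reflexive frames.
(B) S4 is determined by the class of reflexive and transitive frames.
(C) K is determined by exactly this class.
(D) S5 is determined by the class of reflexive, symmetric, and transitive frames.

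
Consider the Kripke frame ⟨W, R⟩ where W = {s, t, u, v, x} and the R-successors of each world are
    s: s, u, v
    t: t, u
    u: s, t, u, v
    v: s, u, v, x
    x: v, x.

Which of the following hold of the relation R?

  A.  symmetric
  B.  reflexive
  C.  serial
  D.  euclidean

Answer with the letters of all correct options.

A, B, C

(A) symmetric: every R-edge is matched by its reverse.
(B) reflexive: each world relates to itself.
(C) serial: every world has an R-successor.
(D) not euclidean: u R s and u R t but not s R t.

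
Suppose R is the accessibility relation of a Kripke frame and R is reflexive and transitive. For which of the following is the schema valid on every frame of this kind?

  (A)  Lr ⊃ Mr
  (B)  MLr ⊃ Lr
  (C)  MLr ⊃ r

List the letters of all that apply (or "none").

Reflexive relations are serial.
(A) Lr ⊃ Mr (axiom D) characterises the serial frames. Every such R is serial — valid.
(B) the dual of axiom 5: valid iff R is euclidean. Such an R need not be euclidean — not valid.
(C) MLr ⊃ r is the dual of axiom B, which corresponds to symmetry. Such an R need not be symmetric — not valid.

A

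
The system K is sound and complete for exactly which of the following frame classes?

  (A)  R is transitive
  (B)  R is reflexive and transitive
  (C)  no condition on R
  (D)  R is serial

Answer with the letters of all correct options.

C

(A) this class determines K4, not K.
(B) this class determines S4, not K.
(C) K is sound and complete for exactly this class.
(D) this class determines D, not K.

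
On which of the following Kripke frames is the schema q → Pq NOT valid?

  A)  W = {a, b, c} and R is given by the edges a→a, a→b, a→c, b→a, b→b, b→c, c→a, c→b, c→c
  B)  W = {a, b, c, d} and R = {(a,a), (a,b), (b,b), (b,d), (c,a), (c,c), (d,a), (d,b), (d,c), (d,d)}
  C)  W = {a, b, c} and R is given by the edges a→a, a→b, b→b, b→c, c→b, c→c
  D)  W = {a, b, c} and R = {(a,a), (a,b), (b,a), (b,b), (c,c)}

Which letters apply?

none

The schema q → Pq is the dual of axiom T; it is valid on a frame iff R is reflexive.
(A) R is reflexive (each world relates to itself), so the schema is valid here.
(B) R is reflexive (each world relates to itself), so the schema is valid here.
(C) R is reflexive (each world relates to itself), so the schema is valid here.
(D) R is reflexive (each world relates to itself), so the schema is valid here.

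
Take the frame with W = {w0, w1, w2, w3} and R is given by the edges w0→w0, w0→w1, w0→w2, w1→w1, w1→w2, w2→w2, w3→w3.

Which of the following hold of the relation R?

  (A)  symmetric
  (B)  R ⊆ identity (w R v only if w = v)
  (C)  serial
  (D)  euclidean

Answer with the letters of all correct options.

C

(A) not symmetric: w0 R w1 but not w1 R w0.
(B) not ⊆ identity: w0 R w1 with w0 ≠ w1.
(C) serial: every world has an R-successor.
(D) not euclidean: w0 R w1 and w0 R w0 but not w1 R w0.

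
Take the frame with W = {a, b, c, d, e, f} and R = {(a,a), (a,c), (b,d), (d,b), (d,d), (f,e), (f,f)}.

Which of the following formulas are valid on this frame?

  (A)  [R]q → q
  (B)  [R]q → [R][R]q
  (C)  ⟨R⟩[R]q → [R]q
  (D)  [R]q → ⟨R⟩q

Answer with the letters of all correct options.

none

R is not reflexive: not b R b.
R is not transitive: b R d and d R b but not b R b.
R is not euclidean: a R c and a R a but not c R a.
R is not serial: c has no R-successor.
(A) axiom T: valid iff R is reflexive. R is not reflexive — not valid.
(B) [R]q → [R][R]q is axiom 4; it is valid on a frame exactly when R is transitive. R is not transitive, so not valid.
(C) the dual of axiom 5: valid iff R is euclidean. R is not euclidean — not valid.
(D) [R]q → ⟨R⟩q is axiom D; it is valid on a frame exactly when R is serial. R is not serial, so not valid.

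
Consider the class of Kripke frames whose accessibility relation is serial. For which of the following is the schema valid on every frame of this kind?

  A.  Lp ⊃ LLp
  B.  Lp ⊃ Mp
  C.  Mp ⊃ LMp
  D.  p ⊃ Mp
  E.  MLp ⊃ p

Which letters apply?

B

(A) Lp ⊃ LLp (axiom 4) characterises the transitive frames. Such an R need not be transitive — not valid.
(B) Lp ⊃ Mp is axiom D, which corresponds to seriality. Every such R is serial — valid.
(C) Mp ⊃ LMp is axiom 5; it is valid on a frame exactly when R is euclidean. Such an R need not be euclidean, so not valid.
(D) the dual of axiom T: valid iff R is reflexive. Such an R need not be reflexive — not valid.
(E) the dual of axiom B: valid iff R is symmetric. Such an R need not be symmetric — not valid.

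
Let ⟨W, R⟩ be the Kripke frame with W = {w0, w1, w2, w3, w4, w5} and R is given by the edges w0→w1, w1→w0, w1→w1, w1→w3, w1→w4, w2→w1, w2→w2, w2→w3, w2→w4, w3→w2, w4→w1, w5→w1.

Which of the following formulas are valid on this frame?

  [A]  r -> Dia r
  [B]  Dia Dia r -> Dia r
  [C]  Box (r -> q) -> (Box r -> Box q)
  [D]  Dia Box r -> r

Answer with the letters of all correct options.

R is not reflexive: not w0 R w0.
R is not symmetric: w1 R w3 but not w3 R w1.
R is not transitive: w0 R w1 and w1 R w0 but not w0 R w0.
(A) the dual of axiom T: valid iff R is reflexive. R is not reflexive — not valid.
(B) the dual of axiom 4: valid iff R is transitive. R is not transitive — not valid.
(C) Box (r -> q) -> (Box r -> Box q) is the K axiom; it holds on all frames — valid.
(D) Dia Box r -> r is the dual of axiom B; it is valid on a frame exactly when R is symmetric. R is not symmetric, so not valid.

C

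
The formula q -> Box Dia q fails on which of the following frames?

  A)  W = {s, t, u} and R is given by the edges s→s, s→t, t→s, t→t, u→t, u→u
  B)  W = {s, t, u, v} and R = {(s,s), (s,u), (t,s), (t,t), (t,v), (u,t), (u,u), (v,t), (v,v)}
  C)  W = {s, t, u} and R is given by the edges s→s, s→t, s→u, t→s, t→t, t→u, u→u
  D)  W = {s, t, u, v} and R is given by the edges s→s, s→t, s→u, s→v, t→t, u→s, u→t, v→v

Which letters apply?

The schema q -> Box Dia q is axiom B; it is valid on a frame iff R is symmetric.
(A) R is not symmetric (u R t but not t R u), so the schema fails here.
(B) R is not symmetric (s R u but not u R s), so the schema fails here.
(C) R is not symmetric (s R u but not u R s), so the schema fails here.
(D) R is not symmetric (s R t but not t R s), so the schema fails here.

A, B, C, D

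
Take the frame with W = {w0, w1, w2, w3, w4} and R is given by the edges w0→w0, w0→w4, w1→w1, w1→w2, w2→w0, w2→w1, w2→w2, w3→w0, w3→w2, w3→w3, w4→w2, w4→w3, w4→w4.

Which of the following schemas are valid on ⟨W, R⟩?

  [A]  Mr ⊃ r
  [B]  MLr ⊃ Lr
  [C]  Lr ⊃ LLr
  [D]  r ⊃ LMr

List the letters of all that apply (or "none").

R is not symmetric: w0 R w4 but not w4 R w0.
R is not transitive: w0 R w4 and w4 R w2 but not w0 R w2.
R is not euclidean: w0 R w4 and w0 R w0 but not w4 R w0.
R is not a subset of the identity: w0 R w4 with w0 ≠ w4.
(A) Mr ⊃ r is the converse of T; it holds exactly when R ⊆ identity. Here R ⊄ identity — not valid.
(B) MLr ⊃ Lr is the dual of axiom 5; it is valid on a frame exactly when R is euclidean. R is not euclidean, so not valid.
(C) Lr ⊃ LLr (axiom 4) characterises the transitive frames. R is not transitive — not valid.
(D) r ⊃ LMr is axiom B, which corresponds to symmetry. R is not symmetric — not valid.

none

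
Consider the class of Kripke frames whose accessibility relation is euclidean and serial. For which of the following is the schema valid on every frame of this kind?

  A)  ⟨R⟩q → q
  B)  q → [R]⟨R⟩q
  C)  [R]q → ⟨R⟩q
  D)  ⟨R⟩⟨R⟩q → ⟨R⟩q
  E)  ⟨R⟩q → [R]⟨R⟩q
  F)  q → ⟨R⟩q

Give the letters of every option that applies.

C, E

(A) ⟨R⟩q → q (the converse of T) corresponds to R being a subset of the identity. Such an R need not be a subset of the identity, so not valid.
(B) q → [R]⟨R⟩q (axiom B) characterises the symmetric frames. Such an R need not be symmetric — not valid.
(C) [R]q → ⟨R⟩q (axiom D) characterises the serial frames. Every such R is serial — valid.
(D) the dual of axiom 4: valid iff R is transitive. Such an R need not be transitive — not valid.
(E) ⟨R⟩q → [R]⟨R⟩q is axiom 5; it is valid on a frame exactly when R is euclidean. Every such R is euclidean, so valid.
(F) q → ⟨R⟩q is the dual of axiom T, which corresponds to reflexivity. Such an R need not be reflexive — not valid.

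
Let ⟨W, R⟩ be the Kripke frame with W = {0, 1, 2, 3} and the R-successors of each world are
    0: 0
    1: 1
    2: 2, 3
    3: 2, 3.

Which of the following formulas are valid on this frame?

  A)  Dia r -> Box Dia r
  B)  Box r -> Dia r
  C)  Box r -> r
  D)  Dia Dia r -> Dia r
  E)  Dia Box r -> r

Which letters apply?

R is reflexive: each world relates to itself.
R is symmetric: every R-edge is matched by its reverse.
R is transitive: R is closed under composition.
R is euclidean: any two R-successors of the same world are R-related.
R is serial: every world has an R-successor.
(A) Dia r -> Box Dia r (axiom 5) characterises the euclidean frames. R is euclidean — valid.
(B) Box r -> Dia r is axiom D; it is valid on a frame exactly when R is serial. R is serial, so valid.
(C) Box r -> r (axiom T) characterises the reflexive frames. R is reflexive — valid.
(D) Dia Dia r -> Dia r is the dual of axiom 4; it is valid on a frame exactly when R is transitive. R is transitive, so valid.
(E) the dual of axiom B: valid iff R is symmetric. R is symmetric — valid.

A, B, C, D, E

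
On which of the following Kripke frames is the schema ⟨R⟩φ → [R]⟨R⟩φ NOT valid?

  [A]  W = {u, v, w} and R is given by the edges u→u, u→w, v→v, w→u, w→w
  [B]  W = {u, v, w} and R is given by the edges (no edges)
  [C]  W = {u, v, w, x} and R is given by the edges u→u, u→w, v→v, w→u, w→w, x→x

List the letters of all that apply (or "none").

none

The schema ⟨R⟩φ → [R]⟨R⟩φ is axiom 5; it is valid on a frame iff R is euclidean.
(A) R is euclidean (any two R-successors of the same world are R-related), so the schema is valid here.
(B) R is euclidean (any two R-successors of the same world are R-related), so the schema is valid here.
(C) R is euclidean (any two R-successors of the same world are R-related), so the schema is valid here.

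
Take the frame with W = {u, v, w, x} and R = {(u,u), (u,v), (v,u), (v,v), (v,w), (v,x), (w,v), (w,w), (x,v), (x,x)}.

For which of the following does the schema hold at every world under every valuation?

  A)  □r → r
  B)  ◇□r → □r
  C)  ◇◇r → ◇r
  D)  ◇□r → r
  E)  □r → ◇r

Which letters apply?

R is reflexive: each world relates to itself.
R is symmetric: every R-edge is matched by its reverse.
R is not transitive: u R v and v R w but not u R w.
R is not euclidean: v R u and v R w but not u R w.
R is serial: every world has an R-successor.
(A) □r → r (axiom T) characterises the reflexive frames. R is reflexive — valid.
(B) ◇□r → □r is the dual of axiom 5, which corresponds to the euclidean property. R is not euclidean — not valid.
(C) ◇◇r → ◇r is the dual of axiom 4; it is valid on a frame exactly when R is transitive. R is not transitive, so not valid.
(D) ◇□r → r (the dual of axiom B) characterises the symmetric frames. R is symmetric — valid.
(E) □r → ◇r (axiom D) characterises the serial frames. R is serial — valid.

A, D, E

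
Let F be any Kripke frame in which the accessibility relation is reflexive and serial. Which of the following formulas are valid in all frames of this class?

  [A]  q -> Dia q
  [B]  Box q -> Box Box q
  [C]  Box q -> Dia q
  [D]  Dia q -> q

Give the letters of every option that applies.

(A) q -> Dia q is the dual of axiom T, which corresponds to reflexivity. Every such R is reflexive — valid.
(B) axiom 4: valid iff R is transitive. Such an R need not be transitive — not valid.
(C) Box q -> Dia q is axiom D; it is valid on a frame exactly when R is serial. Every such R is serial, so valid.
(D) Dia q -> q is valid only on frames where every R-edge is a self-loop. Such an R need not be a subset of the identity — not valid.

A, C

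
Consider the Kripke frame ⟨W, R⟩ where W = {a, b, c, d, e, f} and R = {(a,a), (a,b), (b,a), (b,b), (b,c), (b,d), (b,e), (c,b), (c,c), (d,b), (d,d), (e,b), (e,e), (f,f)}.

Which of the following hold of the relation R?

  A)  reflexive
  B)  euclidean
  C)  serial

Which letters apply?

(A) reflexive: each world relates to itself.
(B) not euclidean: b R a and b R c but not a R c.
(C) serial: every world has an R-successor.

A, C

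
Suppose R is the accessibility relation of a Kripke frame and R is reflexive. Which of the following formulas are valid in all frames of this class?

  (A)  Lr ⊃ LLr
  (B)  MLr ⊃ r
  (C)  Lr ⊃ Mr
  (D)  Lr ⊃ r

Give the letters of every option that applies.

A reflexive relation is serial.
(A) Lr ⊃ LLr is axiom 4; it is valid on a frame exactly when R is transitive. Such an R need not be transitive, so not valid.
(B) the dual of axiom B: valid iff R is symmetric. Such an R need not be symmetric — not valid.
(C) Lr ⊃ Mr is axiom D; it is valid on a frame exactly when R is serial. Every such R is serial, so valid.
(D) axiom T: valid iff R is reflexive. Every such R is reflexive — valid.

C, D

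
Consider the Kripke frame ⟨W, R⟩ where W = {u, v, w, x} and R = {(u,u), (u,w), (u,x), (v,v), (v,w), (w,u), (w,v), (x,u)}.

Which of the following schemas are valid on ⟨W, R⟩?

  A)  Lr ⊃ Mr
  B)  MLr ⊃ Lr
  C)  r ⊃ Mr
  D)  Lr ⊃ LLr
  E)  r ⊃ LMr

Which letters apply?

A, E

R is not reflexive: not w R w.
R is symmetric: every R-edge is matched by its reverse.
R is not transitive: u R w and w R v but not u R v.
R is not euclidean: u R w and u R x but not w R x.
R is serial: every world has an R-successor.
(A) Lr ⊃ Mr (axiom D) characterises the serial frames. R is serial — valid.
(B) MLr ⊃ Lr (the dual of axiom 5) characterises the euclidean frames. R is not euclidean — not valid.
(C) r ⊃ Mr (the dual of axiom T) characterises the reflexive frames. R is not reflexive — not valid.
(D) Lr ⊃ LLr (axiom 4) characterises the transitive frames. R is not transitive — not valid.
(E) r ⊃ LMr is axiom B; it is valid on a frame exactly when R is symmetric. R is symmetric, so valid.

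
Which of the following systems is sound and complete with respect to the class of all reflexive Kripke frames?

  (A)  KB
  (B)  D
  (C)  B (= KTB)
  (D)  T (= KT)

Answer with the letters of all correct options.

(A) KB is determined by the class of symmetric frames.
(B) D is determined by the class of serial frames.
(C) B (= KTB) is determined by the class of reflexive and symmetric frames.
(D) T (= KT) is determined by exactly this class.

D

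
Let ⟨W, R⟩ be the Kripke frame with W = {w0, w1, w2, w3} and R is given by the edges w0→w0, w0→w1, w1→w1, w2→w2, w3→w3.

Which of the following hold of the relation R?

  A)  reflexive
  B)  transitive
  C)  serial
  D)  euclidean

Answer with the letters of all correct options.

(A) reflexive: each world relates to itself.
(B) transitive: R is closed under composition.
(C) serial: every world has an R-successor.
(D) not euclidean: w0 R w1 and w0 R w0 but not w1 R w0.

A, B, C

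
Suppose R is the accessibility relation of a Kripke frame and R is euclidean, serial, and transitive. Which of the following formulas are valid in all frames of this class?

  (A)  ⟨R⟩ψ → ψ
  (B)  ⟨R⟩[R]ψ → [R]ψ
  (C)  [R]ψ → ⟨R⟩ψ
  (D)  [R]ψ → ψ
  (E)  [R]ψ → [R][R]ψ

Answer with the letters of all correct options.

(A) ⟨R⟩ψ → ψ is the converse of T; it holds exactly when R ⊆ identity. Such an R need not be a subset of the identity — not valid.
(B) the dual of axiom 5: valid iff R is euclidean. Every such R is euclidean — valid.
(C) [R]ψ → ⟨R⟩ψ is axiom D; it is valid on a frame exactly when R is serial. Every such R is serial, so valid.
(D) [R]ψ → ψ is axiom T, which corresponds to reflexivity. Such an R need not be reflexive — not valid.
(E) [R]ψ → [R][R]ψ is axiom 4; it is valid on a frame exactly when R is transitive. Every such R is transitive, so valid.

B, C, E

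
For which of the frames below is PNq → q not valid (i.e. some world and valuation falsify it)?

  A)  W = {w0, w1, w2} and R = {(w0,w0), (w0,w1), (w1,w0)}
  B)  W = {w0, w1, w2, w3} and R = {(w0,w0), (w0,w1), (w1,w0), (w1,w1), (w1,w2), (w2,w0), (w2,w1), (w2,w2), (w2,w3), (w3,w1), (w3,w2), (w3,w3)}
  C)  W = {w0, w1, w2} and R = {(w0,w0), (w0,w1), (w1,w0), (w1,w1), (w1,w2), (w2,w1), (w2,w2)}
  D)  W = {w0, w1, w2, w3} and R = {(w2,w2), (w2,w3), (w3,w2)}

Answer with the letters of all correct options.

The schema PNq → q is the dual of axiom B; it is valid on a frame iff R is symmetric.
(A) R is symmetric (every R-edge is matched by its reverse), so the schema is valid here.
(B) R is not symmetric (w2 R w0 but not w0 R w2), so the schema fails here.
(C) R is symmetric (every R-edge is matched by its reverse), so the schema is valid here.
(D) R is symmetric (every R-edge is matched by its reverse), so the schema is valid here.

B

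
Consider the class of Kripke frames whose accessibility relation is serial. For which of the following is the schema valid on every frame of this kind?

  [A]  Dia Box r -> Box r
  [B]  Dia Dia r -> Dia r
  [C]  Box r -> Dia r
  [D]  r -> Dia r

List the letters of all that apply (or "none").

C

(A) Dia Box r -> Box r is the dual of axiom 5; it is valid on a frame exactly when R is euclidean. Such an R need not be euclidean, so not valid.
(B) Dia Dia r -> Dia r (the dual of axiom 4) characterises the transitive frames. Such an R need not be transitive — not valid.
(C) Box r -> Dia r (axiom D) characterises the serial frames. Every such R is serial — valid.
(D) the dual of axiom T: valid iff R is reflexive. Such an R need not be reflexive — not valid.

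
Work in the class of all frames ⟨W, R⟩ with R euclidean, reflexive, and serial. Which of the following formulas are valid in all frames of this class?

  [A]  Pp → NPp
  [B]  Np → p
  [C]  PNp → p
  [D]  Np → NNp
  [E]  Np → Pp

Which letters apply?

A, B, C, D, E

A relation that is euclidean, reflexive, and serial is also symmetric and transitive.
(A) axiom 5: valid iff R is euclidean. Every such R is euclidean — valid.
(B) Np → p is axiom T; it is valid on a frame exactly when R is reflexive. Every such R is reflexive, so valid.
(C) the dual of axiom B: valid iff R is symmetric. Every such R is symmetric — valid.
(D) Np → NNp (axiom 4) characterises the transitive frames. Every such R is transitive — valid.
(E) Np → Pp is axiom D; it is valid on a frame exactly when R is serial. Every such R is serial, so valid.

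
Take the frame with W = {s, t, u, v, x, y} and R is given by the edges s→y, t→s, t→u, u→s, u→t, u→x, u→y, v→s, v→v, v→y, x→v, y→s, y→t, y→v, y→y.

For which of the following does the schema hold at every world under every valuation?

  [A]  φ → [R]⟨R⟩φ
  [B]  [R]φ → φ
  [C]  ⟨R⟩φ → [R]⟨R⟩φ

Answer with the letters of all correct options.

R is not reflexive: not s R s.
R is not symmetric: t R s but not s R t.
R is not euclidean: t R s and t R u but not s R u.
(A) axiom B: valid iff R is symmetric. R is not symmetric — not valid.
(B) [R]φ → φ is axiom T; it is valid on a frame exactly when R is reflexive. R is not reflexive, so not valid.
(C) ⟨R⟩φ → [R]⟨R⟩φ is axiom 5; it is valid on a frame exactly when R is euclidean. R is not euclidean, so not valid.

none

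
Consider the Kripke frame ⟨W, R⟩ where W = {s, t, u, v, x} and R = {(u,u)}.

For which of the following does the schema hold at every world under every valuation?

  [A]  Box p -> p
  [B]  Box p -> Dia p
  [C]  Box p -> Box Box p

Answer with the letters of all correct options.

C

R is not reflexive: not s R s.
R is transitive: R is closed under composition.
R is not serial: s has no R-successor.
(A) Box p -> p (axiom T) characterises the reflexive frames. R is not reflexive — not valid.
(B) Box p -> Dia p is axiom D; it is valid on a frame exactly when R is serial. R is not serial, so not valid.
(C) Box p -> Box Box p (axiom 4) characterises the transitive frames. R is transitive — valid.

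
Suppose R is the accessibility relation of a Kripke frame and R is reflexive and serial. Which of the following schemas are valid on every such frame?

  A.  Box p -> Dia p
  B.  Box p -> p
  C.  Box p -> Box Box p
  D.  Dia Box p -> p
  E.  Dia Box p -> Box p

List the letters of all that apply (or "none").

(A) Box p -> Dia p (axiom D) characterises the serial frames. Every such R is serial — valid.
(B) Box p -> p is axiom T; it is valid on a frame exactly when R is reflexive. Every such R is reflexive, so valid.
(C) Box p -> Box Box p (axiom 4) characterises the transitive frames. Such an R need not be transitive — not valid.
(D) Dia Box p -> p (the dual of axiom B) characterises the symmetric frames. Such an R need not be symmetric — not valid.
(E) Dia Box p -> Box p (the dual of axiom 5) characterises the euclidean frames. Such an R need not be euclidean — not valid.

A, B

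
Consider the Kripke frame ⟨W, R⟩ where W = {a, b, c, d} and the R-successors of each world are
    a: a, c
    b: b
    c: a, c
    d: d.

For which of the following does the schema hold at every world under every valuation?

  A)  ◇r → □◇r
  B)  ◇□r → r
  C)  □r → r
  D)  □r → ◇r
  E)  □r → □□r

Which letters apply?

A, B, C, D, E

R is reflexive: each world relates to itself.
R is symmetric: every R-edge is matched by its reverse.
R is transitive: R is closed under composition.
R is euclidean: any two R-successors of the same world are R-related.
R is serial: every world has an R-successor.
(A) ◇r → □◇r (axiom 5) characterises the euclidean frames. R is euclidean — valid.
(B) ◇□r → r is the dual of axiom B, which corresponds to symmetry. R is symmetric — valid.
(C) □r → r (axiom T) characterises the reflexive frames. R is reflexive — valid.
(D) □r → ◇r is axiom D; it is valid on a frame exactly when R is serial. R is serial, so valid.
(E) □r → □□r is axiom 4; it is valid on a frame exactly when R is transitive. R is transitive, so valid.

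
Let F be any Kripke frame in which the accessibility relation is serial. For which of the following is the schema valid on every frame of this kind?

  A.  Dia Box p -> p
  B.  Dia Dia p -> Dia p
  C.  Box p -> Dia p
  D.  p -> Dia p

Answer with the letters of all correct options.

C

(A) the dual of axiom B: valid iff R is symmetric. Such an R need not be symmetric — not valid.
(B) Dia Dia p -> Dia p is the dual of axiom 4; it is valid on a frame exactly when R is transitive. Such an R need not be transitive, so not valid.
(C) Box p -> Dia p is axiom D, which corresponds to seriality. Every such R is serial — valid.
(D) p -> Dia p is the dual of axiom T; it is valid on a frame exactly when R is reflexive. Such an R need not be reflexive, so not valid.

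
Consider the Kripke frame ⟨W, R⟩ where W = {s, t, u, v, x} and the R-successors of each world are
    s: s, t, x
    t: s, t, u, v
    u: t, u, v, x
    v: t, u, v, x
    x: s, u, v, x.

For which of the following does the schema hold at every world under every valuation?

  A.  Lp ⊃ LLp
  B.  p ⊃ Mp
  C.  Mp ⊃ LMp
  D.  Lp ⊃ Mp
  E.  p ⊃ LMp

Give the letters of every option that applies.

R is reflexive: each world relates to itself.
R is symmetric: every R-edge is matched by its reverse.
R is not transitive: s R t and t R u but not s R u.
R is not euclidean: s R t and s R x but not t R x.
R is serial: every world has an R-successor.
(A) Lp ⊃ LLp (axiom 4) characterises the transitive frames. R is not transitive — not valid.
(B) p ⊃ Mp is the dual of axiom T; it is valid on a frame exactly when R is reflexive. R is reflexive, so valid.
(C) axiom 5: valid iff R is euclidean. R is not euclidean — not valid.
(D) Lp ⊃ Mp is axiom D; it is valid on a frame exactly when R is serial. R is serial, so valid.
(E) axiom B: valid iff R is symmetric. R is symmetric — valid.

B, D, E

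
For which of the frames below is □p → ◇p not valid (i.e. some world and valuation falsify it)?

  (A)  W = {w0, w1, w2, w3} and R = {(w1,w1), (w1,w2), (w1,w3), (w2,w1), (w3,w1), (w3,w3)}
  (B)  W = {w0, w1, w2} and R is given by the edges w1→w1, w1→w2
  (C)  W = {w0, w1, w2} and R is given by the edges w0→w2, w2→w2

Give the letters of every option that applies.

A, B, C

The schema □p → ◇p is axiom D; it is valid on a frame iff R is serial.
(A) R is not serial (w0 has no R-successor), so the schema fails here.
(B) R is not serial (w0 has no R-successor), so the schema fails here.
(C) R is not serial (w1 has no R-successor), so the schema fails here.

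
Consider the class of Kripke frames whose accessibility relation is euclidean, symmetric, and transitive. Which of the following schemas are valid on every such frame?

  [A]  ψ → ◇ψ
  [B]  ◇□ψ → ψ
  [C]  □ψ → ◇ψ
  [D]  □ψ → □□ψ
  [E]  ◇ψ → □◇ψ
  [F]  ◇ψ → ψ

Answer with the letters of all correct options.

B, D, E

(A) ψ → ◇ψ is the dual of axiom T; it is valid on a frame exactly when R is reflexive. Such an R need not be reflexive, so not valid.
(B) ◇□ψ → ψ is the dual of axiom B; it is valid on a frame exactly when R is symmetric. Every such R is symmetric, so valid.
(C) □ψ → ◇ψ (axiom D) characterises the serial frames. Such an R need not be serial — not valid.
(D) □ψ → □□ψ is axiom 4, which corresponds to transitivity. Every such R is transitive — valid.
(E) ◇ψ → □◇ψ (axiom 5) characterises the euclidean frames. Every such R is euclidean — valid.
(F) ◇ψ → ψ is the converse of T; it holds exactly when R ⊆ identity. Such an R need not be a subset of the identity — not valid.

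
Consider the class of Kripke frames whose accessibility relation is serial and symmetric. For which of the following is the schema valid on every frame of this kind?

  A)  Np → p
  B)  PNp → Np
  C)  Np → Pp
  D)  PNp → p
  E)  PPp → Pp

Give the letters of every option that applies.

C, D

(A) Np → p is axiom T, which corresponds to reflexivity. Such an R need not be reflexive — not valid.
(B) PNp → Np (the dual of axiom 5) characterises the euclidean frames. Such an R need not be euclidean — not valid.
(C) axiom D: valid iff R is serial. Every such R is serial — valid.
(D) PNp → p (the dual of axiom B) characterises the symmetric frames. Every such R is symmetric — valid.
(E) PPp → Pp is the dual of axiom 4, which corresponds to transitivity. Such an R need not be transitive — not valid.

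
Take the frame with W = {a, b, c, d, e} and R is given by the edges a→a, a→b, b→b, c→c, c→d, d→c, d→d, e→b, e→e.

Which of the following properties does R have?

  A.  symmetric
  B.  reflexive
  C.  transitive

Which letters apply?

B, C

(A) not symmetric: a R b but not b R a.
(B) reflexive: each world relates to itself.
(C) transitive: R is closed under composition.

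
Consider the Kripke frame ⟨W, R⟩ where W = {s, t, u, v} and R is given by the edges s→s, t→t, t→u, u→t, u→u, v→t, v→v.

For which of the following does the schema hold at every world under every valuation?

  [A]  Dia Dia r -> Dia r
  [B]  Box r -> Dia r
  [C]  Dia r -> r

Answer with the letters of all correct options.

R is not transitive: v R t and t R u but not v R u.
R is serial: every world has an R-successor.
R is not a subset of the identity: t R u with t ≠ u.
(A) Dia Dia r -> Dia r is the dual of axiom 4; it is valid on a frame exactly when R is transitive. R is not transitive, so not valid.
(B) axiom D: valid iff R is serial. R is serial — valid.
(C) Dia r -> r (the converse of T) corresponds to R being a subset of the identity. Here R ⊄ identity, so not valid.

B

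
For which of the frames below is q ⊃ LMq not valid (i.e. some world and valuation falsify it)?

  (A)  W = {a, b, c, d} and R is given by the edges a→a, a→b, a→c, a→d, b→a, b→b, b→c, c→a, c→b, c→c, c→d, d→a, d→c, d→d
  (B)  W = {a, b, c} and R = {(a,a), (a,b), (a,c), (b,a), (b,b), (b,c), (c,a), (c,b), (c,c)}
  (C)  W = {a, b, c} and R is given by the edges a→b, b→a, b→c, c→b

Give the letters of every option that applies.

none

The schema q ⊃ LMq is axiom B; it is valid on a frame iff R is symmetric.
(A) R is symmetric (every R-edge is matched by its reverse), so the schema is valid here.
(B) R is symmetric (every R-edge is matched by its reverse), so the schema is valid here.
(C) R is symmetric (every R-edge is matched by its reverse), so the schema is valid here.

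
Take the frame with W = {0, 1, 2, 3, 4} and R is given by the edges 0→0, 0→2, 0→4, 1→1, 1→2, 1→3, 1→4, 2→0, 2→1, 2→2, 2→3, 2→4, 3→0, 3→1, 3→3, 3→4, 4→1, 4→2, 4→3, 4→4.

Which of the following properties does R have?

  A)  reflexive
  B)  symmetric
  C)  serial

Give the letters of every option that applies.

A, C

(A) reflexive: each world relates to itself.
(B) not symmetric: 0 R 4 but not 4 R 0.
(C) serial: every world has an R-successor.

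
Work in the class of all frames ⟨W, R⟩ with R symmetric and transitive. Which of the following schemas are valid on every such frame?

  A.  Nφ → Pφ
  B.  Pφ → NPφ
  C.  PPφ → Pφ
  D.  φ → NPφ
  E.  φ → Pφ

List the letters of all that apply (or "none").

A symmetric transitive relation is euclidean (uRv and uRw give vRu by symmetry, then vRw by transitivity).
(A) axiom D: valid iff R is serial. Such an R need not be serial — not valid.
(B) axiom 5: valid iff R is euclidean. Every such R is euclidean — valid.
(C) the dual of axiom 4: valid iff R is transitive. Every such R is transitive — valid.
(D) φ → NPφ is axiom B, which corresponds to symmetry. Every such R is symmetric — valid.
(E) φ → Pφ is the dual of axiom T; it is valid on a frame exactly when R is reflexive. Such an R need not be reflexive, so not valid.

B, C, D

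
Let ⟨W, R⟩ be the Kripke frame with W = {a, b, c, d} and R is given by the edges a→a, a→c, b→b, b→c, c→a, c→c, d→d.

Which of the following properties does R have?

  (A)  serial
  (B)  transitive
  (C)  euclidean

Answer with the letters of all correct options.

A

(A) serial: every world has an R-successor.
(B) not transitive: b R c and c R a but not b R a.
(C) not euclidean: b R c and b R b but not c R b.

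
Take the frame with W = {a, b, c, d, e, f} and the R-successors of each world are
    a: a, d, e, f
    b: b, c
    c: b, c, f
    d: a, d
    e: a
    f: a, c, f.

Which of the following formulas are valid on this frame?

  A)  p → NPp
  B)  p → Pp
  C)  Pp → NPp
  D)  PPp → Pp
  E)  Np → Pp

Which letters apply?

R is not reflexive: not e R e.
R is symmetric: every R-edge is matched by its reverse.
R is not transitive: a R f and f R c but not a R c.
R is not euclidean: a R d and a R e but not d R e.
R is serial: every world has an R-successor.
(A) p → NPp (axiom B) characterises the symmetric frames. R is symmetric — valid.
(B) p → Pp is the dual of axiom T, which corresponds to reflexivity. R is not reflexive — not valid.
(C) Pp → NPp is axiom 5; it is valid on a frame exactly when R is euclidean. R is not euclidean, so not valid.
(D) the dual of axiom 4: valid iff R is transitive. R is not transitive — not valid.
(E) axiom D: valid iff R is serial. R is serial — valid.

A, E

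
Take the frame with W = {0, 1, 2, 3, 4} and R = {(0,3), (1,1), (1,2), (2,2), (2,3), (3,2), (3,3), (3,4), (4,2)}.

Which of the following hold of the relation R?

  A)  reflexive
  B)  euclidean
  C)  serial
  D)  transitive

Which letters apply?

C

(A) not reflexive: not 0 R 0.
(B) not euclidean: 1 R 2 and 1 R 1 but not 2 R 1.
(C) serial: every world has an R-successor.
(D) not transitive: 0 R 3 and 3 R 2 but not 0 R 2.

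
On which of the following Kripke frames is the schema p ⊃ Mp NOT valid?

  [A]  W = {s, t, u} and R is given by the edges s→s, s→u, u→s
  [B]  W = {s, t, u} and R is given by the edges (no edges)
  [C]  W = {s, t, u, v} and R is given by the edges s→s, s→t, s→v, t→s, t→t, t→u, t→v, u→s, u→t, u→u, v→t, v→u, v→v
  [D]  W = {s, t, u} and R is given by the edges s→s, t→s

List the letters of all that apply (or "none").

A, B, D

The schema p ⊃ Mp is the dual of axiom T; it is valid on a frame iff R is reflexive.
(A) R is not reflexive (not t R t), so the schema fails here.
(B) R is not reflexive (not s R s), so the schema fails here.
(C) R is reflexive (each world relates to itself), so the schema is valid here.
(D) R is not reflexive (not t R t), so the schema fails here.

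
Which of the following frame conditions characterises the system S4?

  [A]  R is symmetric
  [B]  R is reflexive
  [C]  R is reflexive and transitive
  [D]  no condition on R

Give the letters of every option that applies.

C

(A) this class determines KB, not S4.
(B) this class determines T (= KT), not S4.
(C) S4 is sound and complete for exactly this class.
(D) this class determines K, not S4.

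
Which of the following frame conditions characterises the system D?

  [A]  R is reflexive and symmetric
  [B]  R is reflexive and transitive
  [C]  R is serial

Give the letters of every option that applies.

(A) this class determines B (= KTB), not D.
(B) this class determines S4, not D.
(C) D is sound and complete for exactly this class.

C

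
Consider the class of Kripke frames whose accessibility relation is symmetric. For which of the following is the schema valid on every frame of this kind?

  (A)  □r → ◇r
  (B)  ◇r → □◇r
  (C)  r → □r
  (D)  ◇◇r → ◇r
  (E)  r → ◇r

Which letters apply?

none

(A) □r → ◇r is axiom D, which corresponds to seriality. Such an R need not be serial — not valid.
(B) axiom 5: valid iff R is euclidean. Such an R need not be euclidean — not valid.
(C) r → □r (equivalent to ◇p→p) corresponds to R being a subset of the identity. Such an R need not be a subset of the identity, so not valid.
(D) the dual of axiom 4: valid iff R is transitive. Such an R need not be transitive — not valid.
(E) r → ◇r (the dual of axiom T) characterises the reflexive frames. Such an R need not be reflexive — not valid.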